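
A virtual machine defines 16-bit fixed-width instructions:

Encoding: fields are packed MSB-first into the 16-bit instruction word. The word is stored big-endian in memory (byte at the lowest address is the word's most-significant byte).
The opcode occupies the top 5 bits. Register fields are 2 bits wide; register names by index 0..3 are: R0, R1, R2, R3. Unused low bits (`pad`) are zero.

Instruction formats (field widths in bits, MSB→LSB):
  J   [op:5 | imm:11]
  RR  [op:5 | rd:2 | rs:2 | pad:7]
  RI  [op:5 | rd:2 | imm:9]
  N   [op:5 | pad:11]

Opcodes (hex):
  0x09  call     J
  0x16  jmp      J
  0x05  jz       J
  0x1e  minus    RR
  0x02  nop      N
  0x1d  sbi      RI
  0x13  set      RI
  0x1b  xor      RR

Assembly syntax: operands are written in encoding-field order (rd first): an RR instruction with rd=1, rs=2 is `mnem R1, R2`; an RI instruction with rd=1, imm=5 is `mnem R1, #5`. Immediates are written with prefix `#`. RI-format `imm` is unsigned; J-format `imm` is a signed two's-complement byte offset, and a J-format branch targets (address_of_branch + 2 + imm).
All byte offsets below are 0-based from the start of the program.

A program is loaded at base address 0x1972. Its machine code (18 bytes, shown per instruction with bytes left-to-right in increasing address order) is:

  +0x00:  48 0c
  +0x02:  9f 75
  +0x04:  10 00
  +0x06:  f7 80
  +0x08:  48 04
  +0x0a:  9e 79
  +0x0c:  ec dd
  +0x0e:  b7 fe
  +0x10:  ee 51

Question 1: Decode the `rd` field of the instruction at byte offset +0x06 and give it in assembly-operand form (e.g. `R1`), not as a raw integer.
off 0x06: read f7 80 as big → 0xf780
  op=0xf780>>11=0x1e ⇒ minus (RR)
  [10:9] rd=3 = R3
  [8:7] rs=3 = R3

R3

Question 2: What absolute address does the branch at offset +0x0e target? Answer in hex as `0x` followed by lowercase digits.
[0e] b7 fe → 0xb7fe
  op=0xb7fe>>11=0x16 ⇒ jmp (J)
  imm@[10:0]=0x7fe (s11→-2) ⇒ #-2
  target = base 0x1972 + off 0x0e + 2 + imm -2 = 0x1980

0x1980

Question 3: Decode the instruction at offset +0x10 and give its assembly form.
sbi R3, #81

@+10  big-endian(ee 51) = 0xee51
  opcode bits[15:11]=0x1d: sbi/RI
  [10:9] rd=3 = R3
  [8:0] imm=81 = #81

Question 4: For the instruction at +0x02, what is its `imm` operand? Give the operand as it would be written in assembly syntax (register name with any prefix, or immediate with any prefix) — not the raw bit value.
#373

off 0x02: read 9f 75 as big → 0x9f75
  top 5b → 0x13 → set [RI]
  [10:9] rd=3 = R3
  [8:0] imm=373 = #373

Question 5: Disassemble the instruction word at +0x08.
call #4

@+08  big-endian(48 04) = 0x4804
  top 5b → 0x9 → call [J]
  [10:0] imm=4 = #4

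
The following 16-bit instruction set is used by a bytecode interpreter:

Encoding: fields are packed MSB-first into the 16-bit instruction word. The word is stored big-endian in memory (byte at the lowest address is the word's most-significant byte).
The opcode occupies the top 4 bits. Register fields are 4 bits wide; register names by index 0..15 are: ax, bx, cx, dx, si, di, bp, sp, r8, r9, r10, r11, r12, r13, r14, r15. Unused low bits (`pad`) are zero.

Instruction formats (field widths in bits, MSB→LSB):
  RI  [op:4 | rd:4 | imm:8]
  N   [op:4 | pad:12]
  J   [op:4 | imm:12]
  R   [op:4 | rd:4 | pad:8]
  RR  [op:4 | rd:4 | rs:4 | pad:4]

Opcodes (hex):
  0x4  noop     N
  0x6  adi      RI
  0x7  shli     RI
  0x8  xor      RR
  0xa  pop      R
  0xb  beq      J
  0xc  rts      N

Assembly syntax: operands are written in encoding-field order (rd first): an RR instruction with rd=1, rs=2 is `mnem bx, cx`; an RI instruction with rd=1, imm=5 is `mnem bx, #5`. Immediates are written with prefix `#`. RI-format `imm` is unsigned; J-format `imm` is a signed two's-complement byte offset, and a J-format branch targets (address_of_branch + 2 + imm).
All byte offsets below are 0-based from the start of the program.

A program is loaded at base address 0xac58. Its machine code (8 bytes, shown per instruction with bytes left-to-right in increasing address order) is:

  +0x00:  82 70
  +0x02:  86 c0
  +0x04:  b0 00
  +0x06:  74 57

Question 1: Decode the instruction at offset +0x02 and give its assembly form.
off 0x02: read 86 c0 as big → 0x86c0
  opcode bits[15:12]=0x8: xor/RR
  [11:8] rd=6 = bp
  [7:4] rs=12 = r12

xor bp, r12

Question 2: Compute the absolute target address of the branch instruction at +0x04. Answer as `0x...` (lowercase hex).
0xac5e

[04] b0 00 → 0xb000
  top 4b → 0xb → beq [J]
  imm: (w>>0)&0xfff=0x0 → #0
  target = base 0xac58 + off 0x04 + 2 + imm 0 = 0xac5e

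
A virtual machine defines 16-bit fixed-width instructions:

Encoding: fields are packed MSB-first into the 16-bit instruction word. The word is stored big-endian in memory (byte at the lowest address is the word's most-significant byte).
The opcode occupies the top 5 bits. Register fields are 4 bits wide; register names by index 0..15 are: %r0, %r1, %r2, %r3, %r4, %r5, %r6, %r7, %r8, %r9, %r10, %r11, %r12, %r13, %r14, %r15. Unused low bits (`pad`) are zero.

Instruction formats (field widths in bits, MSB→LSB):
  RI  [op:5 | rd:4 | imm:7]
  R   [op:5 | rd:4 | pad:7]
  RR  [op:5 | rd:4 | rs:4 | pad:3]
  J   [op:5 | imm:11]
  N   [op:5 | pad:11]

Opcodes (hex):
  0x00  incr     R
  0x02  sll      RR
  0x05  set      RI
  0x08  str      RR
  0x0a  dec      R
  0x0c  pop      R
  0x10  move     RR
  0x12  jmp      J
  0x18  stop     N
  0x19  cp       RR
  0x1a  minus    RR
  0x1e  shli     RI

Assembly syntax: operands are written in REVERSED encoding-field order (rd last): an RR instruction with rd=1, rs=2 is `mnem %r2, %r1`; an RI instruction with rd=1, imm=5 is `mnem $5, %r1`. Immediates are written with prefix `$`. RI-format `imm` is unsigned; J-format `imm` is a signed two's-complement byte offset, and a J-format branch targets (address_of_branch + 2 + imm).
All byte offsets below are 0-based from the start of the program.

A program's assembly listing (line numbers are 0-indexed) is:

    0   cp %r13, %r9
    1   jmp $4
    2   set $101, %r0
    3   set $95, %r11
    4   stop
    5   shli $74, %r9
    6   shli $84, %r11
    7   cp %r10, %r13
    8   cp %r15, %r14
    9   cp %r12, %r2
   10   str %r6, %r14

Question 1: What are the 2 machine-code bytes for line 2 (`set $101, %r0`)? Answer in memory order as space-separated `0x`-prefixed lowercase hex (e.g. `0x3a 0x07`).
0x28 0x65

line 2 (set): pack op=0x5:5|rd=0:4|imm=101:7 = 0x2865; big→ 28 65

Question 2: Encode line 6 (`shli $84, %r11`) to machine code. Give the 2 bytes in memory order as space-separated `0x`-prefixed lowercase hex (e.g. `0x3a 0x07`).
line 6 (shli): pack op=0x1e:5|rd=11:4|imm=84:7 = 0xf5d4; big→ f5 d4

0xf5 0xd4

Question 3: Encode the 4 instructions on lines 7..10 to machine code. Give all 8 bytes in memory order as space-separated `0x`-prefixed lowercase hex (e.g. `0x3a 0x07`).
0xce 0xd0 0xcf 0x78 0xc9 0x60 0x47 0x30

line 7 (cp): pack op=0x19:5|rd=13:4|rs=10:4|pad=0:3 = 0xced0; big→ ce d0
line 8 (cp): pack op=0x19:5|rd=14:4|rs=15:4|pad=0:3 = 0xcf78; big→ cf 78
line 9 (cp): pack op=0x19:5|rd=2:4|rs=12:4|pad=0:3 = 0xc960; big→ c9 60
line 10 (str): pack op=0x8:5|rd=14:4|rs=6:4|pad=0:3 = 0x4730; big→ 47 30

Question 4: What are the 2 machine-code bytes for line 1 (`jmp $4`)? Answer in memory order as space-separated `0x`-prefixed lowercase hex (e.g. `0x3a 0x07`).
0x90 0x04

1. jmp fields op=0x12:5|imm=4:11 → word 9004h → 90 04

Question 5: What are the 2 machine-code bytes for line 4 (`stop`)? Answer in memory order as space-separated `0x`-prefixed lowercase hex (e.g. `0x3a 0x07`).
0xc0 0x00

line 4 (stop): pack op=0x18:5|pad=0:11 = 0xc000; big→ c0 00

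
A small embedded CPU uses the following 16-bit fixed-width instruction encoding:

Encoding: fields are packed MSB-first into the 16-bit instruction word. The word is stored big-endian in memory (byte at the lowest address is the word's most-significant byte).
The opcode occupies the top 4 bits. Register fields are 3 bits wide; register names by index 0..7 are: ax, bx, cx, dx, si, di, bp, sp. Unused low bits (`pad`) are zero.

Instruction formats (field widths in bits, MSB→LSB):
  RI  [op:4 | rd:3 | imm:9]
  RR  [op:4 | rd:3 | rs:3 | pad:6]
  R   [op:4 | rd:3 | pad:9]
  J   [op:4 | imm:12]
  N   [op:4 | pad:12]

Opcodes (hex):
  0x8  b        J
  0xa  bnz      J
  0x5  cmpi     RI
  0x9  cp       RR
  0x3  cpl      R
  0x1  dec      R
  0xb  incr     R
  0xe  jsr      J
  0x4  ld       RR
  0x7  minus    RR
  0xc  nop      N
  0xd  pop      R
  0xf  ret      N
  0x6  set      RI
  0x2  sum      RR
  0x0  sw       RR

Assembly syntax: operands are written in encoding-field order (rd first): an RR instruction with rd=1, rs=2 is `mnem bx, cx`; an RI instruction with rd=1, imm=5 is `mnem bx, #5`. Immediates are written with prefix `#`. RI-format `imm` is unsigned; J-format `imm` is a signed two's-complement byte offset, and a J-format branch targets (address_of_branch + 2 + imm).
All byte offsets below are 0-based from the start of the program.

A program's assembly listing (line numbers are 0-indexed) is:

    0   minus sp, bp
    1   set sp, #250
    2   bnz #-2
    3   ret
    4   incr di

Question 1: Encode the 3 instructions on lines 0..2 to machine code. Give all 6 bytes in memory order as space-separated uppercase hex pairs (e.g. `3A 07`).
line 0 (minus): pack op=0x7:4|rd=7:3|rs=6:3|pad=0:6 = 0x7f80; big→ 7f 80
line 1 (set): pack op=0x6:4|rd=7:3|imm=250:9 = 0x6efa; big→ 6e fa
line 2 (bnz): pack op=0xa:4|imm=-2:12 = 0xaffe; big→ af fe

7F 80 6E FA AF FE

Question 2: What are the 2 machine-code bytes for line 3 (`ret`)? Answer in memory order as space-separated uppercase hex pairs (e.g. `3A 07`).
F0 00

line 3 (ret): pack op=0xf:4|pad=0:12 = 0xf000; big→ f0 00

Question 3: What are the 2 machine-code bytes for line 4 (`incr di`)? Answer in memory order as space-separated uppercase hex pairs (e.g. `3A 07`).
L4: incr op=0xb:4|rd=5:3|pad=0:9 ⇒ 0xba00 ⇒ big ba 00

BA 00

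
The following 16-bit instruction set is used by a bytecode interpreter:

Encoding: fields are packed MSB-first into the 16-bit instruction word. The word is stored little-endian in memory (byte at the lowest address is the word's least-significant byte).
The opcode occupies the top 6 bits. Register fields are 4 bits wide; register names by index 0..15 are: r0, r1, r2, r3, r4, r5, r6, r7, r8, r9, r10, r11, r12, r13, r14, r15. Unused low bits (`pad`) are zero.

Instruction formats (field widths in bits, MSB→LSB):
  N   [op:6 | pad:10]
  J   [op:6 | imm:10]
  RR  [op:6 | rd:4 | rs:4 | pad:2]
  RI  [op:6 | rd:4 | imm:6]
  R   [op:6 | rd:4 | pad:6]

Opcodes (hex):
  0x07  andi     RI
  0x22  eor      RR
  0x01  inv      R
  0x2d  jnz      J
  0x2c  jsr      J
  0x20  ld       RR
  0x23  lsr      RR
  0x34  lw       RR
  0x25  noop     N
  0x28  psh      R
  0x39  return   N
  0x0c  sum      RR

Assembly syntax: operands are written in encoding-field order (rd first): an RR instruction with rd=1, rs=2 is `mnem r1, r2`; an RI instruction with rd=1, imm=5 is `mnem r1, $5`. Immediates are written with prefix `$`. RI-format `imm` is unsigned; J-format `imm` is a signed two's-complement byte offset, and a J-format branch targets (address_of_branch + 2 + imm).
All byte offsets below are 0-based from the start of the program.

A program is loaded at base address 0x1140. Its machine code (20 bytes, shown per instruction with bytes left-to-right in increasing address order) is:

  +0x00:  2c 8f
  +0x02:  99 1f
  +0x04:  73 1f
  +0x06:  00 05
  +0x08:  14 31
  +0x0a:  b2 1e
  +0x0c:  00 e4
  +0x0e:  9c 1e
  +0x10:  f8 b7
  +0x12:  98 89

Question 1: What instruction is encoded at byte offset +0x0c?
@+0c  little-endian(00 e4) = 0xe400
  op=0xe400>>10=0x39 ⇒ return (N)

return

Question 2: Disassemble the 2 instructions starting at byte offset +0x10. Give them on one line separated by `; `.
[10] f8 b7 → 0xb7f8
  opcode bits[15:10]=0x2d: jnz/J
  imm: (w>>0)&0x3ff=0x3f8 (s10→-8) → $-8
[12] 98 89 → 0x8998
  opcode bits[15:10]=0x22: eor/RR
  rd: (w>>6)&0xf=0x6 → r6
  rs: (w>>2)&0xf=0x6 → r6

jnz $-8; eor r6, r6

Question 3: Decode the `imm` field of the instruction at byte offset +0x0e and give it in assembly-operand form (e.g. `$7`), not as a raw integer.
$28

[0e] 9c 1e → 0x1e9c
  opcode bits[15:10]=0x7: andi/RI
  [9:6] rd=10 = r10
  [5:0] imm=28 = $28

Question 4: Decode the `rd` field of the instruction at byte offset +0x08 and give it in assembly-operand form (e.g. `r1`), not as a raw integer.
r4

off 0x08: read 14 31 as little → 0x3114
  top 6b → 0xc → sum [RR]
  [9:6] rd=4 = r4
  [5:2] rs=5 = r5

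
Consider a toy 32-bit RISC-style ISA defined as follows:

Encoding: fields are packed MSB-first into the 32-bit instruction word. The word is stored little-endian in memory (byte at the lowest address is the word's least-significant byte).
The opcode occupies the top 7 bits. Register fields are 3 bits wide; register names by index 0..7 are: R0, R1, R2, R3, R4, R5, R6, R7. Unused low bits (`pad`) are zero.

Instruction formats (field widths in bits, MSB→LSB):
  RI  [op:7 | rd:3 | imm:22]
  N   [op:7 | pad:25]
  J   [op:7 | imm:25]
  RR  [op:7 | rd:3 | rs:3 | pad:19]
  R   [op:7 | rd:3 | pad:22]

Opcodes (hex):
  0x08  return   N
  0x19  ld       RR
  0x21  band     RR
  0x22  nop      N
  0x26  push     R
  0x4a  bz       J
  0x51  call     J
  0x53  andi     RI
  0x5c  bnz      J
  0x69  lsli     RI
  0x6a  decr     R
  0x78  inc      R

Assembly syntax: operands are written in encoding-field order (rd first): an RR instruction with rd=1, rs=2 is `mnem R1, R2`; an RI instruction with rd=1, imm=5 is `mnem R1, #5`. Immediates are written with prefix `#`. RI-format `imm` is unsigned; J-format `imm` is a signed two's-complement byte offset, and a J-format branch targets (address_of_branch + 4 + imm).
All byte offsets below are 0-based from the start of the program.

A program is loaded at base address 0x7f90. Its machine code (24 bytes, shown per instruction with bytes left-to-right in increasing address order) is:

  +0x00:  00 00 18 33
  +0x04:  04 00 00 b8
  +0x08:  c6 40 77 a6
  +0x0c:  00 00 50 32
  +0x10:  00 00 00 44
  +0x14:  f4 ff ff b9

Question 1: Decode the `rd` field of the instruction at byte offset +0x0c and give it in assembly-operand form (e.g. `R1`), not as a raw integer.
R1

@+0c  little-endian(00 00 50 32) = 0x32500000
  op=0x32500000>>25=0x19 ⇒ ld (RR)
  [24:22] rd=1 = R1
  [21:19] rs=2 = R2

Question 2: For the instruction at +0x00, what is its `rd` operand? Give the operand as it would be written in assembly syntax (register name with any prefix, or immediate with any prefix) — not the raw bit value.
R4

+0x00: 00 00 18 33 ⇒ word 0x33180000 (little)
  op=0x33180000>>25=0x19 ⇒ ld (RR)
  rd: (w>>22)&0x7=0x4 → R4
  rs: (w>>19)&0x7=0x3 → R3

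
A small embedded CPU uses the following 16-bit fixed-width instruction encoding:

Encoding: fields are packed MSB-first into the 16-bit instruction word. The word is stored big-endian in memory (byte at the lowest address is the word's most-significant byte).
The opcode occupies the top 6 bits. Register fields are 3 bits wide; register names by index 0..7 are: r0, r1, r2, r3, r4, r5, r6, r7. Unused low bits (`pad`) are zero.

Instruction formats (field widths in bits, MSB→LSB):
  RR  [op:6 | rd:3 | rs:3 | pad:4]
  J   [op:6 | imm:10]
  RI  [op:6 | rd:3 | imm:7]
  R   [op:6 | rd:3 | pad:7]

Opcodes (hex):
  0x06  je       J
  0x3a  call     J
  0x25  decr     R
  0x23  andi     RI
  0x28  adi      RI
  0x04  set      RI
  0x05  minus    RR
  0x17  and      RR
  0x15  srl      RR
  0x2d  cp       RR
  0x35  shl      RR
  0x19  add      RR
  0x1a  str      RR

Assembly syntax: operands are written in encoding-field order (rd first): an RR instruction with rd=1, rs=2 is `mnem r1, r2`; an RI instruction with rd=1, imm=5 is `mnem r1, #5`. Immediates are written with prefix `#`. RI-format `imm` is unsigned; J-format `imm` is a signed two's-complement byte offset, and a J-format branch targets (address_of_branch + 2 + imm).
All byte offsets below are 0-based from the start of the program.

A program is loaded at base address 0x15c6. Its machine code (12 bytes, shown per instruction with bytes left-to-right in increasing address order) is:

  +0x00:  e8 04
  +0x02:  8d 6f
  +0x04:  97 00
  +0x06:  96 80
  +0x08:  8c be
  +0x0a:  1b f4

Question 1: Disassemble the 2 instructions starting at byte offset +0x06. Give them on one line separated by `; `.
+0x06: 96 80 ⇒ word 0x9680 (big)
  top 6b → 0x25 → decr [R]
  rd@[9:7]=0x5 ⇒ r5
+0x08: 8c be ⇒ word 0x8cbe (big)
  top 6b → 0x23 → andi [RI]
  rd@[9:7]=0x1 ⇒ r1
  imm@[6:0]=0x3e ⇒ #62

decr r5; andi r1, #62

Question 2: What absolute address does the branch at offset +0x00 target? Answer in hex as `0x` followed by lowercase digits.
0x15cc

+0x00: e8 04 ⇒ word 0xe804 (big)
  opcode bits[15:10]=0x3a: call/J
  [9:0] imm=4 = #4
  target = base 0x15c6 + off 0x00 + 2 + imm 4 = 0x15cc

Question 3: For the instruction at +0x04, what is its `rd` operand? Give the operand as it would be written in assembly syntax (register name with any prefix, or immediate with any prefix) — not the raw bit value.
+0x04: 97 00 ⇒ word 0x9700 (big)
  opcode bits[15:10]=0x25: decr/R
  [9:7] rd=6 = r6

r6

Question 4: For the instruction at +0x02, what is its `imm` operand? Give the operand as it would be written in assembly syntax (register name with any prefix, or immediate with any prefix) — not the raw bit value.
#111

+0x02: 8d 6f ⇒ word 0x8d6f (big)
  opcode bits[15:10]=0x23: andi/RI
  rd@[9:7]=0x2 ⇒ r2
  imm@[6:0]=0x6f ⇒ #111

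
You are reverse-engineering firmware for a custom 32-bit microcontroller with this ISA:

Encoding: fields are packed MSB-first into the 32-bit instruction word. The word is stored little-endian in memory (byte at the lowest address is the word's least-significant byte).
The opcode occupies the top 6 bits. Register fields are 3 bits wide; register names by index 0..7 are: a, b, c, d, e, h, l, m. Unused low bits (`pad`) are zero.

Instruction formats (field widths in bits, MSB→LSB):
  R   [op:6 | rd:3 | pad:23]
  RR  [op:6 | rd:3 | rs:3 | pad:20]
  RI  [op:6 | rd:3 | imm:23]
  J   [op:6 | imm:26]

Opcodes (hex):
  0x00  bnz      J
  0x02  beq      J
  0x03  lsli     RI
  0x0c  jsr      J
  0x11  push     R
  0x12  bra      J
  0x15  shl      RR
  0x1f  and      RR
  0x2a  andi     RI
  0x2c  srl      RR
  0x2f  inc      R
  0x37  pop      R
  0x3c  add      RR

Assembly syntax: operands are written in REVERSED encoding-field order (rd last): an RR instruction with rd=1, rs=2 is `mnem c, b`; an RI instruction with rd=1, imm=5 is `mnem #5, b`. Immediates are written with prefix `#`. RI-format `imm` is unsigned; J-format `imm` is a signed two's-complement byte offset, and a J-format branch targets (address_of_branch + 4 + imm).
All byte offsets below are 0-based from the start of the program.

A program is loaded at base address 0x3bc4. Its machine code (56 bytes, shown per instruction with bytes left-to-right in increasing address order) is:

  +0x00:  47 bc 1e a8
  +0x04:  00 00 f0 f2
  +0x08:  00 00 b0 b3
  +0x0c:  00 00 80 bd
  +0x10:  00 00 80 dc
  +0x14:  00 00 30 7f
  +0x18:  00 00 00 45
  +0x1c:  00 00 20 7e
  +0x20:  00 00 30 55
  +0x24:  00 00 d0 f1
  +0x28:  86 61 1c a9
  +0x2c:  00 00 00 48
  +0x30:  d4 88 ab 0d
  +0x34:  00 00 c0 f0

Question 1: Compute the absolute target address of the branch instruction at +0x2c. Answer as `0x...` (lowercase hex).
0x3bf4

+0x2c: 00 00 00 48 ⇒ word 0x48000000 (little)
  top 6b → 0x12 → bra [J]
  imm@[25:0]=0x0 ⇒ #0
  target = base 0x3bc4 + off 0x2c + 4 + imm 0 = 0x3bf4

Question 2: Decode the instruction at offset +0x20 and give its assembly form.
shl d, c

off 0x20: read 00 00 30 55 as little → 0x55300000
  top 6b → 0x15 → shl [RR]
  [25:23] rd=2 = c
  [22:20] rs=3 = d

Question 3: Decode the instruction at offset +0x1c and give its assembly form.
and c, e

+0x1c: 00 00 20 7e ⇒ word 0x7e200000 (little)
  top 6b → 0x1f → and [RR]
  [25:23] rd=4 = e
  [22:20] rs=2 = c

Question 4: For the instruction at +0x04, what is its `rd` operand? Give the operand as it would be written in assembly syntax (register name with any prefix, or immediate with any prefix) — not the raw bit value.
@+04  little-endian(00 00 f0 f2) = 0xf2f00000
  opcode bits[31:26]=0x3c: add/RR
  rd@[25:23]=0x5 ⇒ h
  rs@[22:20]=0x7 ⇒ m

h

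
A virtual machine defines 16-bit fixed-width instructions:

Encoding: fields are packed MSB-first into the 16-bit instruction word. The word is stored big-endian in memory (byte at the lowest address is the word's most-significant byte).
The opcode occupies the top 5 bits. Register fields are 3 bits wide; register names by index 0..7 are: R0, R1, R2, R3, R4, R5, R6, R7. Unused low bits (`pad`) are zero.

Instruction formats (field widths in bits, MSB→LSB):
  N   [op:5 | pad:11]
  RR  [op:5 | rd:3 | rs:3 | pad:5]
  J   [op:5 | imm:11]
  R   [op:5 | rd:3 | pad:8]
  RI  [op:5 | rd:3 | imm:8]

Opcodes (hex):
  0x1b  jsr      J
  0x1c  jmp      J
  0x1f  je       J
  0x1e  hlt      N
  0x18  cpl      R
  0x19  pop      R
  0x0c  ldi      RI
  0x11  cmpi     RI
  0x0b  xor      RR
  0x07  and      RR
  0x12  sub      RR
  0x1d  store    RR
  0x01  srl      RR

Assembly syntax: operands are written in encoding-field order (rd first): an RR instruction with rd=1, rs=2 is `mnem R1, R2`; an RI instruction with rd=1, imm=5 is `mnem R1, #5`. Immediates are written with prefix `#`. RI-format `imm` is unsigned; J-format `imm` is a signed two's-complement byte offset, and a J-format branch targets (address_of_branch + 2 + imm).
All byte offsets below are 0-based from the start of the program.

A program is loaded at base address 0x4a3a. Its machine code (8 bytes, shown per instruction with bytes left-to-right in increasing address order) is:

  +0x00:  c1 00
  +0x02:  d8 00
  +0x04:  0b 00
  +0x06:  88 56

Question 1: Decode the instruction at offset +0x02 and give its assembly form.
@+02  big-endian(d8 00) = 0xd800
  op=0xd800>>11=0x1b ⇒ jsr (J)
  [10:0] imm=0 = #0

jsr #0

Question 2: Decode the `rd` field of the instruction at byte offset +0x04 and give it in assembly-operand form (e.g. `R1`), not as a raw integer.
R3

off 0x04: read 0b 00 as big → 0x0b00
  opcode bits[15:11]=0x1: srl/RR
  rd: (w>>8)&0x7=0x3 → R3
  rs: (w>>5)&0x7=0x0 → R0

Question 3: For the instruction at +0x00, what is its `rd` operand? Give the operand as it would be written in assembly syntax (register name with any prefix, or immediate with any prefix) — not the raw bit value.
R1

+0x00: c1 00 ⇒ word 0xc100 (big)
  opcode bits[15:11]=0x18: cpl/R
  rd: (w>>8)&0x7=0x1 → R1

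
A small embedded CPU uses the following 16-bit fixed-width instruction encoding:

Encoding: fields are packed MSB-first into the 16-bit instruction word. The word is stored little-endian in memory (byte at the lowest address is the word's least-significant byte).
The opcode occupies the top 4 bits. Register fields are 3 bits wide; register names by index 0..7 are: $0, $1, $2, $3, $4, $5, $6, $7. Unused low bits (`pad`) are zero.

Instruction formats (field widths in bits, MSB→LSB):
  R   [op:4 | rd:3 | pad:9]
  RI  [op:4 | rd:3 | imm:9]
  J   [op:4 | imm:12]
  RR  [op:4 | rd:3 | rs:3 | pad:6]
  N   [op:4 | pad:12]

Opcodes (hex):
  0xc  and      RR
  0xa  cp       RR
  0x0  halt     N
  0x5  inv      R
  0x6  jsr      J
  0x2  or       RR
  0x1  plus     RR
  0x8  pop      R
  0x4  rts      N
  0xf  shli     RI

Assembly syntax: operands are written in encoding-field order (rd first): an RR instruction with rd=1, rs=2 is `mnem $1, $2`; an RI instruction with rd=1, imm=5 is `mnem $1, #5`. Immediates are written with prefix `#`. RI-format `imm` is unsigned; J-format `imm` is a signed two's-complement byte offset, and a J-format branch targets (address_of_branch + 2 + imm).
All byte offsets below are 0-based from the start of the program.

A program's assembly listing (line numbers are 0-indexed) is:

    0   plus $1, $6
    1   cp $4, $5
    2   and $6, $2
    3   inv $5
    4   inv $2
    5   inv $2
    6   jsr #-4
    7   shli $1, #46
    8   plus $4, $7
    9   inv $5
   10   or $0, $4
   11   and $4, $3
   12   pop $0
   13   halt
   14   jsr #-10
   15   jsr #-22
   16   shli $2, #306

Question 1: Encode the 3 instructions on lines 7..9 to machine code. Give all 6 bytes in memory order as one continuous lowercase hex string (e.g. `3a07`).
line 7 (shli): pack op=0xf:4|rd=1:3|imm=46:9 = 0xf22e; little→ 2e f2
line 8 (plus): pack op=0x1:4|rd=4:3|rs=7:3|pad=0:6 = 0x19c0; little→ c0 19
line 9 (inv): pack op=0x5:4|rd=5:3|pad=0:9 = 0x5a00; little→ 00 5a

2ef2c019005a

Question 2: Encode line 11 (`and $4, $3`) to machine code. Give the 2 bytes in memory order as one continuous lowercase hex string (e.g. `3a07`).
c0c8

11. and fields op=0xc:4|rd=4:3|rs=3:3|pad=0:6 → word c8c0h → c0 c8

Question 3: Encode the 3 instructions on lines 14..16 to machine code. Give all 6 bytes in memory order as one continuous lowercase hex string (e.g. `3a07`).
f66fea6f32f5

line 14 (jsr): pack op=0x6:4|imm=-10:12 = 0x6ff6; little→ f6 6f
line 15 (jsr): pack op=0x6:4|imm=-22:12 = 0x6fea; little→ ea 6f
line 16 (shli): pack op=0xf:4|rd=2:3|imm=306:9 = 0xf532; little→ 32 f5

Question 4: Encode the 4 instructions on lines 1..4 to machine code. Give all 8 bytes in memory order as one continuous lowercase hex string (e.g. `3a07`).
1. cp fields op=0xa:4|rd=4:3|rs=5:3|pad=0:6 → word a940h → 40 a9
2. and fields op=0xc:4|rd=6:3|rs=2:3|pad=0:6 → word cc80h → 80 cc
3. inv fields op=0x5:4|rd=5:3|pad=0:9 → word 5a00h → 00 5a
4. inv fields op=0x5:4|rd=2:3|pad=0:9 → word 5400h → 00 54

40a980cc005a0054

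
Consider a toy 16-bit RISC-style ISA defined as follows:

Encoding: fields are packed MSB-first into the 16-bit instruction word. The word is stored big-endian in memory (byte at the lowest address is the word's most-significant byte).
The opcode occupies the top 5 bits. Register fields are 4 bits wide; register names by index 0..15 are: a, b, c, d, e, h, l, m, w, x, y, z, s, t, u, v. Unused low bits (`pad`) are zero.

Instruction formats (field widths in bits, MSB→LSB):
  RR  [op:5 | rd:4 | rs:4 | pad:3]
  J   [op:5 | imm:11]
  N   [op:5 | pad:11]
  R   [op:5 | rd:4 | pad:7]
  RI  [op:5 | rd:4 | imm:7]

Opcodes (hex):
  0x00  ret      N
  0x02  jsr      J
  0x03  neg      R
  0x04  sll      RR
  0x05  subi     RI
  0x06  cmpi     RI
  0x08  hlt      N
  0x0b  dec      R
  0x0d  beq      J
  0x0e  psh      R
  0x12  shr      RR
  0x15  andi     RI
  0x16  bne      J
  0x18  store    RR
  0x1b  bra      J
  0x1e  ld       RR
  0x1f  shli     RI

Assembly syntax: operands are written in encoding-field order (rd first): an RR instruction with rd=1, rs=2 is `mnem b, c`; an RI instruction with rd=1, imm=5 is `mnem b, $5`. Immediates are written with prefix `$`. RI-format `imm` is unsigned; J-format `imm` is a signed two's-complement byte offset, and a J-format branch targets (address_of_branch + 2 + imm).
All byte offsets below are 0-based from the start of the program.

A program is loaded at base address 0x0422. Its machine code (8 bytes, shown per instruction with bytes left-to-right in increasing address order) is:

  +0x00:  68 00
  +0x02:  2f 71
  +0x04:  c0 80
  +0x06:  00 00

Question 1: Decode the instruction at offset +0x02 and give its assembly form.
subi u, $113

off 0x02: read 2f 71 as big → 0x2f71
  op=0x2f71>>11=0x5 ⇒ subi (RI)
  [10:7] rd=14 = u
  [6:0] imm=113 = $113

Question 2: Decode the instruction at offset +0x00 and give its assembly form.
beq $0

@+00  big-endian(68 00) = 0x6800
  opcode bits[15:11]=0xd: beq/J
  imm: (w>>0)&0x7ff=0x0 → $0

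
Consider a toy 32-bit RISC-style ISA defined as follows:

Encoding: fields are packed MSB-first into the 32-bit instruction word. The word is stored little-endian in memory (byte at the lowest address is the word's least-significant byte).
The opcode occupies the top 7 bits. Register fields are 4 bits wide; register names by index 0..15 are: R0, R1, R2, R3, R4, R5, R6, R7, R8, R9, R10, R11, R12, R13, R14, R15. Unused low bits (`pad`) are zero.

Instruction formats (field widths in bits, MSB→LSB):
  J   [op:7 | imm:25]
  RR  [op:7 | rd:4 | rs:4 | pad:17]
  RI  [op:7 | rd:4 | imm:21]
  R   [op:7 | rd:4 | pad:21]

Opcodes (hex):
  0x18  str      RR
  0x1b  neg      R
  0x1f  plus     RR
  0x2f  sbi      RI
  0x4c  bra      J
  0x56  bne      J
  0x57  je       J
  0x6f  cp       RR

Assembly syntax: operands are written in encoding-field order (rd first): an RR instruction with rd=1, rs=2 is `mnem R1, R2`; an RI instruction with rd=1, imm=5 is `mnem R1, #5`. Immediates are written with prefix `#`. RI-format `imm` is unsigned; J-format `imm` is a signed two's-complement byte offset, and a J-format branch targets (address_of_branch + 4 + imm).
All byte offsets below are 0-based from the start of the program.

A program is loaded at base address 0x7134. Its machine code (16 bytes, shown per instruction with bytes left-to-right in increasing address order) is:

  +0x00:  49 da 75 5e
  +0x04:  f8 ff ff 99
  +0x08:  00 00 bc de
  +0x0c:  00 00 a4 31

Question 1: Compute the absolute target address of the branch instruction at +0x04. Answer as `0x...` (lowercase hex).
0x7134

off 0x04: read f8 ff ff 99 as little → 0x99fffff8
  op=0x99fffff8>>25=0x4c ⇒ bra (J)
  [24:0] imm=33554424 (s25→-8) = #-8
  target = base 0x7134 + off 0x04 + 4 + imm -8 = 0x7134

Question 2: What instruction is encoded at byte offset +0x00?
[00] 49 da 75 5e → 0x5e75da49
  opcode bits[31:25]=0x2f: sbi/RI
  rd@[24:21]=0x3 ⇒ R3
  imm@[20:0]=0x15da49 ⇒ #1432137

sbi R3, #1432137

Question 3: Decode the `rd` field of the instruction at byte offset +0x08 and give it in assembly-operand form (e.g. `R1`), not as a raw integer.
@+08  little-endian(00 00 bc de) = 0xdebc0000
  top 7b → 0x6f → cp [RR]
  rd: (w>>21)&0xf=0x5 → R5
  rs: (w>>17)&0xf=0xe → R14

R5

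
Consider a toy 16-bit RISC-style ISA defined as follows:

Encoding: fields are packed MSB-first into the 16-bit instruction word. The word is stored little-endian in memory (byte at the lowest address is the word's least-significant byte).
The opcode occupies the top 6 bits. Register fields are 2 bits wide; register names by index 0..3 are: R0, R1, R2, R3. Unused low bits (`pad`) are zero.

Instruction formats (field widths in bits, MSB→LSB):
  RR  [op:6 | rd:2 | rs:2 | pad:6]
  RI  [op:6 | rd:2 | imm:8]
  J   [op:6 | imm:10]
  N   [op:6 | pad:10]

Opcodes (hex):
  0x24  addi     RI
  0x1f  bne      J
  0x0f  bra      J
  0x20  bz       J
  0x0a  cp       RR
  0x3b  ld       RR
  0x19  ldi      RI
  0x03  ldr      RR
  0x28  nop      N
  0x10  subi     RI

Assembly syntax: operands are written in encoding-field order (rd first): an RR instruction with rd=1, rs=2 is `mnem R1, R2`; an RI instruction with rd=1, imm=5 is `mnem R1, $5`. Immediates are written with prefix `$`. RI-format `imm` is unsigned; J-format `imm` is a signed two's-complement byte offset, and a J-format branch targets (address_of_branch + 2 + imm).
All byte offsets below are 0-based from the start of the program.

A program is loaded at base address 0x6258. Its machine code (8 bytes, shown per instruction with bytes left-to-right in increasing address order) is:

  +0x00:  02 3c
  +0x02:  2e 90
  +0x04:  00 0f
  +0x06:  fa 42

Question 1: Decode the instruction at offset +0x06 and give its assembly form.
off 0x06: read fa 42 as little → 0x42fa
  opcode bits[15:10]=0x10: subi/RI
  [9:8] rd=2 = R2
  [7:0] imm=250 = $250

subi R2, $250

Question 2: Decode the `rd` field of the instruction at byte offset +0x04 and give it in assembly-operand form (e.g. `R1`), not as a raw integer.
@+04  little-endian(00 0f) = 0x0f00
  opcode bits[15:10]=0x3: ldr/RR
  [9:8] rd=3 = R3
  [7:6] rs=0 = R0

R3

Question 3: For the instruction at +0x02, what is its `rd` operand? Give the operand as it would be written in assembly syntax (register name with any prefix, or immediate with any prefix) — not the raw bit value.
[02] 2e 90 → 0x902e
  opcode bits[15:10]=0x24: addi/RI
  rd@[9:8]=0x0 ⇒ R0
  imm@[7:0]=0x2e ⇒ $46

R0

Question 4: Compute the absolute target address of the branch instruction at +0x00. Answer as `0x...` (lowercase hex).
+0x00: 02 3c ⇒ word 0x3c02 (little)
  top 6b → 0xf → bra [J]
  imm: (w>>0)&0x3ff=0x2 → $2
  target = base 0x6258 + off 0x00 + 2 + imm 2 = 0x625c

0x625c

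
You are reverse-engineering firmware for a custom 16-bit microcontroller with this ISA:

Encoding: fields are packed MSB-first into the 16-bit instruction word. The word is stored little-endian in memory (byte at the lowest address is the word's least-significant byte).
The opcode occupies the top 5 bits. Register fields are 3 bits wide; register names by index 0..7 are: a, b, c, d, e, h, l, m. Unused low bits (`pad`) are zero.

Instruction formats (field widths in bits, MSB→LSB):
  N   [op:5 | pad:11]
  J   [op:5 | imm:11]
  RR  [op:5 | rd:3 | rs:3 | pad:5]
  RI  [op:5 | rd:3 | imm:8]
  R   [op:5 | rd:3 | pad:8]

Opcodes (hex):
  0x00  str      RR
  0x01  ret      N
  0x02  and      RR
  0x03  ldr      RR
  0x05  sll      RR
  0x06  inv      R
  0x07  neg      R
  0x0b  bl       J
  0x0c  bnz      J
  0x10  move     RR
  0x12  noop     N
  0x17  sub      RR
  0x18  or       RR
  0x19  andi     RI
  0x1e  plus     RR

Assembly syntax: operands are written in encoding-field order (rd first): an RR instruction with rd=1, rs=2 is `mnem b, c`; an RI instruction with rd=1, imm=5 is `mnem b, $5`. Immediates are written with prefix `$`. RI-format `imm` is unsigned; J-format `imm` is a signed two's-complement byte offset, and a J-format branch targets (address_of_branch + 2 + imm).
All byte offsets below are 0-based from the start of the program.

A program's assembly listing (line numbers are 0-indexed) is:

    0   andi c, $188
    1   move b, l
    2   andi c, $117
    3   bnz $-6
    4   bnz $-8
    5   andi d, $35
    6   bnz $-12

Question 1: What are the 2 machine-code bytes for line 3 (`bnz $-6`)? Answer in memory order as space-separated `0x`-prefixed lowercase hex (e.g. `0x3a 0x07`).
L3: bnz op=0xc:5|imm=-6:11 ⇒ 0x67fa ⇒ little fa 67

0xfa 0x67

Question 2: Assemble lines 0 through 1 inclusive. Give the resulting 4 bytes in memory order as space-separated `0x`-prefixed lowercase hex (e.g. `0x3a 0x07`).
0xbc 0xca 0xc0 0x81

0. andi fields op=0x19:5|rd=2:3|imm=188:8 → word cabch → bc ca
1. move fields op=0x10:5|rd=1:3|rs=6:3|pad=0:5 → word 81c0h → c0 81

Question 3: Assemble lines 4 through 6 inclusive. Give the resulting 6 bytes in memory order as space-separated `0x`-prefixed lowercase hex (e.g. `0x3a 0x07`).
line 4 (bnz): pack op=0xc:5|imm=-8:11 = 0x67f8; little→ f8 67
line 5 (andi): pack op=0x19:5|rd=3:3|imm=35:8 = 0xcb23; little→ 23 cb
line 6 (bnz): pack op=0xc:5|imm=-12:11 = 0x67f4; little→ f4 67

0xf8 0x67 0x23 0xcb 0xf4 0x67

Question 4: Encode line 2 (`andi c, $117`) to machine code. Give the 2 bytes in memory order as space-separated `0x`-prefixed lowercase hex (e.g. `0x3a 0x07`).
0x75 0xca

2. andi fields op=0x19:5|rd=2:3|imm=117:8 → word ca75h → 75 ca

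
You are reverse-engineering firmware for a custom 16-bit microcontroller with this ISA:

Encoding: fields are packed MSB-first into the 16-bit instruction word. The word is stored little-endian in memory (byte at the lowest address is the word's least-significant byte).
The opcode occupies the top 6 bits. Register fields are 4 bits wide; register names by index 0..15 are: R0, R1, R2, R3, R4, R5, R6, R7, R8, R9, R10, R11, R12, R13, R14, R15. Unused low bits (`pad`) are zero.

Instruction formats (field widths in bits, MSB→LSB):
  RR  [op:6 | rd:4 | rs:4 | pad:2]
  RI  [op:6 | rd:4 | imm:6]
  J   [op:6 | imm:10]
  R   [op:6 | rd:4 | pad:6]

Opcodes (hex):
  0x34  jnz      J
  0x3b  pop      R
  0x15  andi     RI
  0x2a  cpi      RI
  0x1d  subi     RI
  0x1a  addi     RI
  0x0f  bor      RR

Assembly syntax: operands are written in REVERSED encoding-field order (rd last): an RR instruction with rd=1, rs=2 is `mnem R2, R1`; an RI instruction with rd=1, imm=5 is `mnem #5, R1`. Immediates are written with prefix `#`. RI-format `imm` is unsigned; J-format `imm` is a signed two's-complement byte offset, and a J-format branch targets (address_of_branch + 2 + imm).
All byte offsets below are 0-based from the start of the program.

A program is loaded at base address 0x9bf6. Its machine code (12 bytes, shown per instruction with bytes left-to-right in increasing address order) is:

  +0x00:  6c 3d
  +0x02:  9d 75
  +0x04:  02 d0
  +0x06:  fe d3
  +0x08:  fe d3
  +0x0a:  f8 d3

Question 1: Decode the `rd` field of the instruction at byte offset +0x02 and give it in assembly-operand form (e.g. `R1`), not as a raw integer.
R6

off 0x02: read 9d 75 as little → 0x759d
  op=0x759d>>10=0x1d ⇒ subi (RI)
  rd: (w>>6)&0xf=0x6 → R6
  imm: (w>>0)&0x3f=0x1d → #29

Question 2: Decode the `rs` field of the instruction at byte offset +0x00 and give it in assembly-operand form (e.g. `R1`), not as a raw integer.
[00] 6c 3d → 0x3d6c
  opcode bits[15:10]=0xf: bor/RR
  [9:6] rd=5 = R5
  [5:2] rs=11 = R11

R11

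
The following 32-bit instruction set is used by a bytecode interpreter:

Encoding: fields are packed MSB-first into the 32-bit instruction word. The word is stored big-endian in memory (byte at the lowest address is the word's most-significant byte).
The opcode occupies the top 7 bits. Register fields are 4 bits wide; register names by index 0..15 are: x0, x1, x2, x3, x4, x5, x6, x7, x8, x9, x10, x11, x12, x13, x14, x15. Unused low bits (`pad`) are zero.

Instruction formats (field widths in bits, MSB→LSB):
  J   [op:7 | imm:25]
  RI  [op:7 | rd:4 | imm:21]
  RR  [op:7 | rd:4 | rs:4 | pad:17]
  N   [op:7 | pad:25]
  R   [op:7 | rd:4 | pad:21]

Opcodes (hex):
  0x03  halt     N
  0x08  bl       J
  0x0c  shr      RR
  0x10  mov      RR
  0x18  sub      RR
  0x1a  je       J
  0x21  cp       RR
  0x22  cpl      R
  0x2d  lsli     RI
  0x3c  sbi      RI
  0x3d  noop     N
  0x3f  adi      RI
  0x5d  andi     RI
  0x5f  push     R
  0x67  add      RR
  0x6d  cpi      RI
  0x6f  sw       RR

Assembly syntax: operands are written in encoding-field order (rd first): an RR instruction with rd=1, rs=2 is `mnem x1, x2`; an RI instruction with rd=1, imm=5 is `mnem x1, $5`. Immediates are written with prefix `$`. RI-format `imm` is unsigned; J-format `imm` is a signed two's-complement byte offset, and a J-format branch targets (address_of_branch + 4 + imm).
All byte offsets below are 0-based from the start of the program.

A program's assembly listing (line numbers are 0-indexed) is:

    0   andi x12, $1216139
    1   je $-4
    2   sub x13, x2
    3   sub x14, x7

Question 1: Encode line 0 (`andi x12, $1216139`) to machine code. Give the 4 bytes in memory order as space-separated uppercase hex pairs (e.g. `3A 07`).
0. andi fields op=0x5d:7|rd=12:4|imm=1216139:21 → word bb928e8bh → bb 92 8e 8b

BB 92 8E 8B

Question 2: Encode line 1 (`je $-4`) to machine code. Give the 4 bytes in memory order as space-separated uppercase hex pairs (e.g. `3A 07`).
L1: je op=0x1a:7|imm=-4:25 ⇒ 0x35fffffc ⇒ big 35 ff ff fc

35 FF FF FC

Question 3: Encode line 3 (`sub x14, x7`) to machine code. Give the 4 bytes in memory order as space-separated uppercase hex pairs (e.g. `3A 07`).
31 CE 00 00

3. sub fields op=0x18:7|rd=14:4|rs=7:4|pad=0:17 → word 31ce0000h → 31 ce 00 00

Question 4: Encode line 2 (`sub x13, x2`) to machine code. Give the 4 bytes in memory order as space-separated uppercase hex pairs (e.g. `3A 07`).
31 A4 00 00

line 2 (sub): pack op=0x18:7|rd=13:4|rs=2:4|pad=0:17 = 0x31a40000; big→ 31 a4 00 00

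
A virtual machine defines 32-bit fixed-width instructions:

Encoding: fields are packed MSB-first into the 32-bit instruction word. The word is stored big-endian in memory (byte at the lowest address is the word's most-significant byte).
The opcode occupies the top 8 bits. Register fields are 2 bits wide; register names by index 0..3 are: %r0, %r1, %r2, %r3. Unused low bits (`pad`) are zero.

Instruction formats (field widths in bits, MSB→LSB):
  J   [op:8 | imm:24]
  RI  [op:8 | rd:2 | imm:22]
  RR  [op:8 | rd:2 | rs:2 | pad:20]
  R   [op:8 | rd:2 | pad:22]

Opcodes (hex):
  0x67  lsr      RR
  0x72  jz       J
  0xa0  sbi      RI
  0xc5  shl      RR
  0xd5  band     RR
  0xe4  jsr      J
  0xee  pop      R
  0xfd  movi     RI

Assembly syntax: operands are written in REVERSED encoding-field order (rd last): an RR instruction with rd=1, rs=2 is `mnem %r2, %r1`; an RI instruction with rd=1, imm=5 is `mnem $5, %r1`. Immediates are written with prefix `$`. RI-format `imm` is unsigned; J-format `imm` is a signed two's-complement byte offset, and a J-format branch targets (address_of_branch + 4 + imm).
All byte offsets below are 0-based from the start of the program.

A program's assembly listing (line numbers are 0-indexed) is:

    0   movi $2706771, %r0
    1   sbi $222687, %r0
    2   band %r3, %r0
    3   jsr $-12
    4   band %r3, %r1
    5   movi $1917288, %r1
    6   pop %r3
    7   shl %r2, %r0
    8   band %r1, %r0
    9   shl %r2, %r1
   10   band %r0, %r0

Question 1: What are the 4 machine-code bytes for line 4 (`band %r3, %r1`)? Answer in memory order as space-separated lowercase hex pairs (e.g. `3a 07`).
d5 70 00 00

L4: band op=0xd5:8|rd=1:2|rs=3:2|pad=0:20 ⇒ 0xd5700000 ⇒ big d5 70 00 00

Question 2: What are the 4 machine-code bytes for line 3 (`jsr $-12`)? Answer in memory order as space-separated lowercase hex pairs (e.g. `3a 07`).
line 3 (jsr): pack op=0xe4:8|imm=-12:24 = 0xe4fffff4; big→ e4 ff ff f4

e4 ff ff f4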